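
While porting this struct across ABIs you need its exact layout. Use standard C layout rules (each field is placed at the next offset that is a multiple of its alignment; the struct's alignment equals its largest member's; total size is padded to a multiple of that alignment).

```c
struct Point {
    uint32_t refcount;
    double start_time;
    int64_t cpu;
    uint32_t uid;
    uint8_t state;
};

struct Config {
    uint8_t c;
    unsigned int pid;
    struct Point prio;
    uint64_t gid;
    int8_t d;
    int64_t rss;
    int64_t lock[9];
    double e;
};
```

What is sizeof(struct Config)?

144 bytes

Point: @0: refcount [4B, align 4] → 4; +4 pad (align 8); @8: start_time [8B, align 8] → 16; @16: cpu [8B, align 8] → 24; @24: uid [4B, align 4] → 28; @28: state [1B, align 1] → 29; +3 tail pad (align 8); size 32, align 8
@0: c [1B, align 1] → 1
+3 pad (align 4)
@4: pid [4B, align 4] → 8
@8: prio [32B, align 8] → 40
@40: gid [8B, align 8] → 48
@48: d [1B, align 1] → 49
+7 pad (align 8)
@56: rss [8B, align 8] → 64
@64: lock [72B, align 8] → 136
@136: e [8B, align 8] → 144
size 144, align 8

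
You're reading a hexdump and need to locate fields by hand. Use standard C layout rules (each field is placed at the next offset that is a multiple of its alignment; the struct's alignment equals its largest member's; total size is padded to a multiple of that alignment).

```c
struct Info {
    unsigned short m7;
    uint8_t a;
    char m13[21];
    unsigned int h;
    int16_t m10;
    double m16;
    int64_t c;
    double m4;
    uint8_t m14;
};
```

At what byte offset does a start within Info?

0..2  m7  (2B, 2-aligned)
2..3  a  (1B, 1-aligned)

2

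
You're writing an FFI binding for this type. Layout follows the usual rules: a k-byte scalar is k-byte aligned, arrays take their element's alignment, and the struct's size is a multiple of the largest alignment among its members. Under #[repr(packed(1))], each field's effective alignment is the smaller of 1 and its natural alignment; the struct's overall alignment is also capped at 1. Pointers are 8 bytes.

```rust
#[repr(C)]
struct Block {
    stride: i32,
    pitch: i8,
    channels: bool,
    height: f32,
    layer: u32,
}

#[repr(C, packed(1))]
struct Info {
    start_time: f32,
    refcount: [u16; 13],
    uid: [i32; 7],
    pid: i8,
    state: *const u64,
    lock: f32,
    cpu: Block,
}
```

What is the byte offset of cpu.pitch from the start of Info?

75

Block: stride at 0 (size 4, align 4) → ends 4; pitch at 4 (size 1, align 1) → ends 5; channels at 5 (size 1, align 1) → ends 6; pad 2 to align 4 for height; height at 8 (size 4, align 4) → ends 12; layer at 12 (size 4, align 4) → ends 16; total 16 bytes, alignment 4
start_time at 0 (size 4, align 1) → ends 4
refcount at 4 (size 26, align 1) → ends 30
uid at 30 (size 28, align 1) → ends 58
pid at 58 (size 1, align 1) → ends 59
state at 59 (size 8, align 1) → ends 67
lock at 67 (size 4, align 1) → ends 71
cpu at 71 (size 16, align 1) → ends 87
within Block: pitch at 4
71 + 4 = 75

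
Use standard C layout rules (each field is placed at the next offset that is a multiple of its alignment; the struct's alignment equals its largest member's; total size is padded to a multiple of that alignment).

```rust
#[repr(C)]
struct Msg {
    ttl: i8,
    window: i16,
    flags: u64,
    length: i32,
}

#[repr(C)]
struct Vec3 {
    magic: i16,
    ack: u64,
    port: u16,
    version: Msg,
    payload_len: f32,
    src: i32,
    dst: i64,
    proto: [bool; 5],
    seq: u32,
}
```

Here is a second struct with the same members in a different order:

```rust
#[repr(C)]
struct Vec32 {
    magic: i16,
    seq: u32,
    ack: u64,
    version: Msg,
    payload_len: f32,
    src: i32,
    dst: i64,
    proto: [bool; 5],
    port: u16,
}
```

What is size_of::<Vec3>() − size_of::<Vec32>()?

Msg: @0: ttl [1B, align 1] → 1; +1 pad (align 2); @2: window [2B, align 2] → 4; +4 pad (align 8); @8: flags [8B, align 8] → 16; @16: length [4B, align 4] → 20; +4 tail pad (align 8); size 24, align 8
@0: magic [2B, align 2] → 2
+6 pad (align 8)
@8: ack [8B, align 8] → 16
@16: port [2B, align 2] → 18
+6 pad (align 8)
@24: version [24B, align 8] → 48
@48: payload_len [4B, align 4] → 52
@52: src [4B, align 4] → 56
@56: dst [8B, align 8] → 64
@64: proto [5B, align 1] → 69
+3 pad (align 4)
@72: seq [4B, align 4] → 76
+4 tail pad (align 8)
size 80, align 8
— Vec32 —
@0: magic [2B, align 2] → 2
+2 pad (align 4)
@4: seq [4B, align 4] → 8
@8: ack [8B, align 8] → 16
@16: version [24B, align 8] → 40
@40: payload_len [4B, align 4] → 44
@44: src [4B, align 4] → 48
@48: dst [8B, align 8] → 56
@56: proto [5B, align 1] → 61
+1 pad (align 2)
@62: port [2B, align 2] → 64
size 64, align 8
80 − 64 = 16

16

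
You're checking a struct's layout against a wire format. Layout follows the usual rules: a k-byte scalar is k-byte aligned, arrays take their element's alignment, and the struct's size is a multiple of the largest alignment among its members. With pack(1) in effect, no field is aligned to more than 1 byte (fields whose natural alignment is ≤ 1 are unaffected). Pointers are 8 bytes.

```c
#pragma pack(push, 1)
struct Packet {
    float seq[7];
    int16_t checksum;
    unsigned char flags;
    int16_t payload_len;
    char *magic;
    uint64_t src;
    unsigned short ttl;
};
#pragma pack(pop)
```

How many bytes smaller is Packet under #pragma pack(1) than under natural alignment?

natural layout:
  0..28  seq  (28B, 4-aligned)
  28..30  checksum  (2B, 2-aligned)
  30..31  flags  (1B, 1-aligned)
  31..32  -- padding (1B)
  32..34  payload_len  (2B, 2-aligned)
  34..40  -- padding (6B)
  40..48  magic  (8B, 8-aligned)
  48..56  src  (8B, 8-aligned)
  56..58  ttl  (2B, 2-aligned)
  58..64  -- tail padding (6B)
  sizeof = 64, alignof = 8
packed(1) layout:
  0..28  seq  (28B, 1-aligned)
  28..30  checksum  (2B, 1-aligned)
  30..31  flags  (1B, 1-aligned)
  31..33  payload_len  (2B, 1-aligned)
  33..41  magic  (8B, 1-aligned)
  41..49  src  (8B, 1-aligned)
  49..51  ttl  (2B, 1-aligned)
  sizeof = 51, alignof = 1
64 − 51 = 13

13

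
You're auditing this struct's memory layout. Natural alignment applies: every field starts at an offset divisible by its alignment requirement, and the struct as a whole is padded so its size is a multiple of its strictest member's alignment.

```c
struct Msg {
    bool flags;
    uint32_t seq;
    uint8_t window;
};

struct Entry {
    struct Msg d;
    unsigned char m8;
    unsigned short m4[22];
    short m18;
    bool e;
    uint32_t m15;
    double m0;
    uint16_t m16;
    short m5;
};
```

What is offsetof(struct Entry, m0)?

Msg: @0: flags [1B, align 1] → 1; +3 pad (align 4); @4: seq [4B, align 4] → 8; @8: window [1B, align 1] → 9; +3 tail pad (align 4); size 12, align 4
@0: d [12B, align 4] → 12
@12: m8 [1B, align 1] → 13
+1 pad (align 2)
@14: m4 [44B, align 2] → 58
@58: m18 [2B, align 2] → 60
@60: e [1B, align 1] → 61
+3 pad (align 4)
@64: m15 [4B, align 4] → 68
+4 pad (align 8)
@72: m0 [8B, align 8] → 80

72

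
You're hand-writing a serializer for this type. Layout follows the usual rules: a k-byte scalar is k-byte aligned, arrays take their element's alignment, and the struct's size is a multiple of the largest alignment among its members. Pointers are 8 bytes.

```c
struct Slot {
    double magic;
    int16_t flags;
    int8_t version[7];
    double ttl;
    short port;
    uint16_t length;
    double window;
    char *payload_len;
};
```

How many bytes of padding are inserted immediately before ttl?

7

0..8  magic  (8B, 8-aligned)
8..10  flags  (2B, 2-aligned)
10..17  version  (7B, 1-aligned)
17..24  -- padding (7B)
24..32  ttl  (8B, 8-aligned)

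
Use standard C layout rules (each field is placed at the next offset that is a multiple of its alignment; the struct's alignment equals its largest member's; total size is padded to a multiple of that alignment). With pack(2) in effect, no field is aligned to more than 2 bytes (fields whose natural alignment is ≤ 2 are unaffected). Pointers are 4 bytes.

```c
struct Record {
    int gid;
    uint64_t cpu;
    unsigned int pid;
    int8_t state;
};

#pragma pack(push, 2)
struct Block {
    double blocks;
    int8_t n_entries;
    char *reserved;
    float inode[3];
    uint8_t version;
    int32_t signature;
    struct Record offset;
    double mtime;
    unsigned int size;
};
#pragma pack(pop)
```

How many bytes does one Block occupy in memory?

68

Record: gid at 0 (size 4, align 4) → ends 4; pad 4 to align 8 for cpu; cpu at 8 (size 8, align 8) → ends 16; pid at 16 (size 4, align 4) → ends 20; state at 20 (size 1, align 1) → ends 21; tail pad 3 to reach multiple of 8; total 24 bytes, alignment 8
blocks at 0 (size 8, align 2) → ends 8
n_entries at 8 (size 1, align 1) → ends 9
pad 1 to align 2 for reserved
reserved at 10 (size 4, align 2) → ends 14
inode at 14 (size 12, align 2) → ends 26
version at 26 (size 1, align 1) → ends 27
pad 1 to align 2 for signature
signature at 28 (size 4, align 2) → ends 32
offset at 32 (size 24, align 2) → ends 56
mtime at 56 (size 8, align 2) → ends 64
size at 64 (size 4, align 2) → ends 68
total 68 bytes, alignment 2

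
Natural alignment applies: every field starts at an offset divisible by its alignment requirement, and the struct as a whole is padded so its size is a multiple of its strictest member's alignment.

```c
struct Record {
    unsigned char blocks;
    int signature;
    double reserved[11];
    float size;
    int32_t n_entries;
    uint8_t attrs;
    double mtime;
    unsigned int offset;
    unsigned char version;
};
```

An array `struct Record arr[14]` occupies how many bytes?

0..1  blocks  (1B, 1-aligned)
1..4  -- padding (3B)
4..8  signature  (4B, 4-aligned)
8..96  reserved  (88B, 8-aligned)
96..100  size  (4B, 4-aligned)
100..104  n_entries  (4B, 4-aligned)
104..105  attrs  (1B, 1-aligned)
105..112  -- padding (7B)
112..120  mtime  (8B, 8-aligned)
120..124  offset  (4B, 4-aligned)
124..125  version  (1B, 1-aligned)
125..128  -- tail padding (3B)
sizeof = 128, alignof = 8
array of 14: 14 × 128 = 1792

1792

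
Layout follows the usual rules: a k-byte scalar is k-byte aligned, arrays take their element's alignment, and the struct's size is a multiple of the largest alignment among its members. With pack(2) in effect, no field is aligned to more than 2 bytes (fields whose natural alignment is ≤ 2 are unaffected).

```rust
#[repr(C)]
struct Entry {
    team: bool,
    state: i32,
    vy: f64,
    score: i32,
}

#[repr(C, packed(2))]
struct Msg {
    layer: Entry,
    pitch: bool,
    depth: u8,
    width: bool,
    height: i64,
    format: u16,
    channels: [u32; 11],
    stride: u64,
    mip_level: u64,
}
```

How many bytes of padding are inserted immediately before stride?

Entry: 0..1  team  (1B, 1-aligned); 1..4  -- padding (3B); 4..8  state  (4B, 4-aligned); 8..16  vy  (8B, 8-aligned); 16..20  score  (4B, 4-aligned); 20..24  -- tail padding (4B); sizeof = 24, alignof = 8
0..24  layer  (24B, 2-aligned)
24..25  pitch  (1B, 1-aligned)
25..26  depth  (1B, 1-aligned)
26..27  width  (1B, 1-aligned)
27..28  -- padding (1B)
28..36  height  (8B, 2-aligned)
36..38  format  (2B, 2-aligned)
38..82  channels  (44B, 2-aligned)
82..90  stride  (8B, 2-aligned)

0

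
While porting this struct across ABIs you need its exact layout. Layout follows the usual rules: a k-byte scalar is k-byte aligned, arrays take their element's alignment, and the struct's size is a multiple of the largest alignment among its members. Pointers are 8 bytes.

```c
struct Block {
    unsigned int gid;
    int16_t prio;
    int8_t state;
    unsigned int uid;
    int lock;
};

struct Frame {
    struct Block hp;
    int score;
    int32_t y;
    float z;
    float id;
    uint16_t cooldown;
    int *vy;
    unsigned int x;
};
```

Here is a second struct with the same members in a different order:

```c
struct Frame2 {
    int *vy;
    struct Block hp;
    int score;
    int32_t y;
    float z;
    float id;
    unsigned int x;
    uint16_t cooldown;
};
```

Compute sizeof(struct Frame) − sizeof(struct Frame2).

Block: 0..4  gid  (4B, 4-aligned); 4..6  prio  (2B, 2-aligned); 6..7  state  (1B, 1-aligned); 7..8  -- padding (1B); 8..12  uid  (4B, 4-aligned); 12..16  lock  (4B, 4-aligned); sizeof = 16, alignof = 4
0..16  hp  (16B, 4-aligned)
16..20  score  (4B, 4-aligned)
20..24  y  (4B, 4-aligned)
24..28  z  (4B, 4-aligned)
28..32  id  (4B, 4-aligned)
32..34  cooldown  (2B, 2-aligned)
34..40  -- padding (6B)
40..48  vy  (8B, 8-aligned)
48..52  x  (4B, 4-aligned)
52..56  -- tail padding (4B)
sizeof = 56, alignof = 8
— Frame2 —
0..8  vy  (8B, 8-aligned)
8..24  hp  (16B, 4-aligned)
24..28  score  (4B, 4-aligned)
28..32  y  (4B, 4-aligned)
32..36  z  (4B, 4-aligned)
36..40  id  (4B, 4-aligned)
40..44  x  (4B, 4-aligned)
44..46  cooldown  (2B, 2-aligned)
46..48  -- tail padding (2B)
sizeof = 48, alignof = 8
56 − 48 = 8

8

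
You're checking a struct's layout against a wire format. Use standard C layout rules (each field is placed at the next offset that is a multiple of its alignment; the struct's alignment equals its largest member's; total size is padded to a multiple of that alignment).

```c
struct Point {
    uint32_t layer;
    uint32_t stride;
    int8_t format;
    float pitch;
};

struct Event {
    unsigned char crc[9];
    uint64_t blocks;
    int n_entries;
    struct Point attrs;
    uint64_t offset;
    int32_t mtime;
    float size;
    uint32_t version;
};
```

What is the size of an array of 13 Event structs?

936

Point: @0: layer [4B, align 4] → 4; @4: stride [4B, align 4] → 8; @8: format [1B, align 1] → 9; +3 pad (align 4); @12: pitch [4B, align 4] → 16; size 16, align 4
@0: crc [9B, align 1] → 9
+7 pad (align 8)
@16: blocks [8B, align 8] → 24
@24: n_entries [4B, align 4] → 28
@28: attrs [16B, align 4] → 44
+4 pad (align 8)
@48: offset [8B, align 8] → 56
@56: mtime [4B, align 4] → 60
@60: size [4B, align 4] → 64
@64: version [4B, align 4] → 68
+4 tail pad (align 8)
size 72, align 8
array of 13: 13 × 72 = 936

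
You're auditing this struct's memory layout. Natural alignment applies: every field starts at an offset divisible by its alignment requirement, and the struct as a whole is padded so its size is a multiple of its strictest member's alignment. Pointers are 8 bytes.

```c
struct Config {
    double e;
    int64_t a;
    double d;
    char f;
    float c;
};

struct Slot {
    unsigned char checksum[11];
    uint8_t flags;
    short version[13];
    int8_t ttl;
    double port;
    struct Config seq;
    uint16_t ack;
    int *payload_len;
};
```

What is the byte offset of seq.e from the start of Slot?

Config: @0: e [8B, align 8] → 8; @8: a [8B, align 8] → 16; @16: d [8B, align 8] → 24; @24: f [1B, align 1] → 25; +3 pad (align 4); @28: c [4B, align 4] → 32; size 32, align 8
@0: checksum [11B, align 1] → 11
@11: flags [1B, align 1] → 12
@12: version [26B, align 2] → 38
@38: ttl [1B, align 1] → 39
+1 pad (align 8)
@40: port [8B, align 8] → 48
@48: seq [32B, align 8] → 80
within Config: e at 0
48 + 0 = 48

48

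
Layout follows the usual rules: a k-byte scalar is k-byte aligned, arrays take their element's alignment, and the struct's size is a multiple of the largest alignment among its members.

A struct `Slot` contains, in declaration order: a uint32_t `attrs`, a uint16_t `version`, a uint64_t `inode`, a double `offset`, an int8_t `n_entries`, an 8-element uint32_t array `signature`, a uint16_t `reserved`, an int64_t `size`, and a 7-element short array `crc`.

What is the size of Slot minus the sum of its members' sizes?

attrs at 0 (size 4, align 4) → ends 4
version at 4 (size 2, align 2) → ends 6
pad 2 to align 8 for inode
inode at 8 (size 8, align 8) → ends 16
offset at 16 (size 8, align 8) → ends 24
n_entries at 24 (size 1, align 1) → ends 25
pad 3 to align 4 for signature
signature at 28 (size 32, align 4) → ends 60
reserved at 60 (size 2, align 2) → ends 62
pad 2 to align 8 for size
size at 64 (size 8, align 8) → ends 72
crc at 72 (size 14, align 2) → ends 86
tail pad 2 to reach multiple of 8
total 88 bytes, alignment 8
data bytes 79, size 88 → padding 9

9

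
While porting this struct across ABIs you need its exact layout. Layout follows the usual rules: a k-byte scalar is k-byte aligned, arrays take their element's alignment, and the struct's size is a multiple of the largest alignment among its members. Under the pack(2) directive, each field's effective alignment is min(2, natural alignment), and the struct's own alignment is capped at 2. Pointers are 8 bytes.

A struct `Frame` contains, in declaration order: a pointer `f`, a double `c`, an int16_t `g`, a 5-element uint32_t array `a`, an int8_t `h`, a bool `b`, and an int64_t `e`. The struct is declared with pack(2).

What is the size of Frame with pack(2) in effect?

48

0..8  f  (8B, 2-aligned)
8..16  c  (8B, 2-aligned)
16..18  g  (2B, 2-aligned)
18..38  a  (20B, 2-aligned)
38..39  h  (1B, 1-aligned)
39..40  b  (1B, 1-aligned)
40..48  e  (8B, 2-aligned)
sizeof = 48, alignof = 2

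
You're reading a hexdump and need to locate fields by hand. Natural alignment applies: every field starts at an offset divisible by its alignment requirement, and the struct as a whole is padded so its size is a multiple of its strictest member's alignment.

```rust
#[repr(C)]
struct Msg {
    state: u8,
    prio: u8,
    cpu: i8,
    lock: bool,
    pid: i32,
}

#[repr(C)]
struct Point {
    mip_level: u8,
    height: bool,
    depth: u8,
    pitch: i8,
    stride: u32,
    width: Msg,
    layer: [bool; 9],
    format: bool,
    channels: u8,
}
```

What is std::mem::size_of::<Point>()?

Msg: 0..1  state  (1B, 1-aligned); 1..2  prio  (1B, 1-aligned); 2..3  cpu  (1B, 1-aligned); 3..4  lock  (1B, 1-aligned); 4..8  pid  (4B, 4-aligned); sizeof = 8, alignof = 4
0..1  mip_level  (1B, 1-aligned)
1..2  height  (1B, 1-aligned)
2..3  depth  (1B, 1-aligned)
3..4  pitch  (1B, 1-aligned)
4..8  stride  (4B, 4-aligned)
8..16  width  (8B, 4-aligned)
16..25  layer  (9B, 1-aligned)
25..26  format  (1B, 1-aligned)
26..27  channels  (1B, 1-aligned)
27..28  -- tail padding (1B)
sizeof = 28, alignof = 4

28 bytes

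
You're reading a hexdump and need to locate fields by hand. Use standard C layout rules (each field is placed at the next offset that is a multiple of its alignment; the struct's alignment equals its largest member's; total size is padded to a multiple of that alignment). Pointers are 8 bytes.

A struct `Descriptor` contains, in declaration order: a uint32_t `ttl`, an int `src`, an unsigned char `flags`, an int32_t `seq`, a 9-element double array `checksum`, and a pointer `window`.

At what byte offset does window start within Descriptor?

ttl at 0 (size 4, align 4) → ends 4
src at 4 (size 4, align 4) → ends 8
flags at 8 (size 1, align 1) → ends 9
pad 3 to align 4 for seq
seq at 12 (size 4, align 4) → ends 16
checksum at 16 (size 72, align 8) → ends 88
window at 88 (size 8, align 8) → ends 96

88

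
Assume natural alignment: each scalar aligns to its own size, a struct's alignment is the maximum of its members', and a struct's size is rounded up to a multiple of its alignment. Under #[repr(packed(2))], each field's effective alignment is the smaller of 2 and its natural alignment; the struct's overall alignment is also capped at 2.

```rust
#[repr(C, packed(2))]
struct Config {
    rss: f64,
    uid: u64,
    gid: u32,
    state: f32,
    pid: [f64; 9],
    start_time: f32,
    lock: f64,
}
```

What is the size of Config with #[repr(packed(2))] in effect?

rss at 0 (size 8, align 2) → ends 8
uid at 8 (size 8, align 2) → ends 16
gid at 16 (size 4, align 2) → ends 20
state at 20 (size 4, align 2) → ends 24
pid at 24 (size 72, align 2) → ends 96
start_time at 96 (size 4, align 2) → ends 100
lock at 100 (size 8, align 2) → ends 108
total 108 bytes, alignment 2

108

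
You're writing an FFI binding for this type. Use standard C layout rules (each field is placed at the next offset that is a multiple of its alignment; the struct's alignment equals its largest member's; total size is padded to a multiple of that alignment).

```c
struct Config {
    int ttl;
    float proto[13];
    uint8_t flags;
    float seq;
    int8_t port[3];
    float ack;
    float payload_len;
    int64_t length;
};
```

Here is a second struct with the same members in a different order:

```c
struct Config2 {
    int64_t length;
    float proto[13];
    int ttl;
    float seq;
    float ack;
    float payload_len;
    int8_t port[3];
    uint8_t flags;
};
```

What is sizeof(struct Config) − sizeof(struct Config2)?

ttl at 0 (size 4, align 4) → ends 4
proto at 4 (size 52, align 4) → ends 56
flags at 56 (size 1, align 1) → ends 57
pad 3 to align 4 for seq
seq at 60 (size 4, align 4) → ends 64
port at 64 (size 3, align 1) → ends 67
pad 1 to align 4 for ack
ack at 68 (size 4, align 4) → ends 72
payload_len at 72 (size 4, align 4) → ends 76
pad 4 to align 8 for length
length at 80 (size 8, align 8) → ends 88
total 88 bytes, alignment 8
— Config2 —
length at 0 (size 8, align 8) → ends 8
proto at 8 (size 52, align 4) → ends 60
ttl at 60 (size 4, align 4) → ends 64
seq at 64 (size 4, align 4) → ends 68
ack at 68 (size 4, align 4) → ends 72
payload_len at 72 (size 4, align 4) → ends 76
port at 76 (size 3, align 1) → ends 79
flags at 79 (size 1, align 1) → ends 80
total 80 bytes, alignment 8
88 − 80 = 8

8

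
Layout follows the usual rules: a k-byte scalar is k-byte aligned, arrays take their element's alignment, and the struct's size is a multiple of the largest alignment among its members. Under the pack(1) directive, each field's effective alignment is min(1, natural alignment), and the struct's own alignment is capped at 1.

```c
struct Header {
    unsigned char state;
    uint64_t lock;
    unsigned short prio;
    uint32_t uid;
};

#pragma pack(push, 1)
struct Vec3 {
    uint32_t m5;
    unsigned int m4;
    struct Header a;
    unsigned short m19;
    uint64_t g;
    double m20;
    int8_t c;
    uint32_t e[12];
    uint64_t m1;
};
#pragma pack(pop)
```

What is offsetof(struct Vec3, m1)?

Header: @0: state [1B, align 1] → 1; +7 pad (align 8); @8: lock [8B, align 8] → 16; @16: prio [2B, align 2] → 18; +2 pad (align 4); @20: uid [4B, align 4] → 24; size 24, align 8
@0: m5 [4B, align 1] → 4
@4: m4 [4B, align 1] → 8
@8: a [24B, align 1] → 32
@32: m19 [2B, align 1] → 34
@34: g [8B, align 1] → 42
@42: m20 [8B, align 1] → 50
@50: c [1B, align 1] → 51
@51: e [48B, align 1] → 99
@99: m1 [8B, align 1] → 107

99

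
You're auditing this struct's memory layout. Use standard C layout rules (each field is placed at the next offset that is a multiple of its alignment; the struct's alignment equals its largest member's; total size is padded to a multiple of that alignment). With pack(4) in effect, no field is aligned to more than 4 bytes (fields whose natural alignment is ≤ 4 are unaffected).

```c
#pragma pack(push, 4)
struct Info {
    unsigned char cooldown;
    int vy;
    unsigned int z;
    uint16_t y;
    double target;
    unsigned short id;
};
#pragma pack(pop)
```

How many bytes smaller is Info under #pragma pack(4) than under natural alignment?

natural layout:
  cooldown at 0 (size 1, align 1) → ends 1
  pad 3 to align 4 for vy
  vy at 4 (size 4, align 4) → ends 8
  z at 8 (size 4, align 4) → ends 12
  y at 12 (size 2, align 2) → ends 14
  pad 2 to align 8 for target
  target at 16 (size 8, align 8) → ends 24
  id at 24 (size 2, align 2) → ends 26
  tail pad 6 to reach multiple of 8
  total 32 bytes, alignment 8
packed(4) layout:
  cooldown at 0 (size 1, align 1) → ends 1
  pad 3 to align 4 for vy
  vy at 4 (size 4, align 4) → ends 8
  z at 8 (size 4, align 4) → ends 12
  y at 12 (size 2, align 2) → ends 14
  pad 2 to align 4 for target
  target at 16 (size 8, align 4) → ends 24
  id at 24 (size 2, align 2) → ends 26
  tail pad 2 to reach multiple of 4
  total 28 bytes, alignment 4
32 − 28 = 4

4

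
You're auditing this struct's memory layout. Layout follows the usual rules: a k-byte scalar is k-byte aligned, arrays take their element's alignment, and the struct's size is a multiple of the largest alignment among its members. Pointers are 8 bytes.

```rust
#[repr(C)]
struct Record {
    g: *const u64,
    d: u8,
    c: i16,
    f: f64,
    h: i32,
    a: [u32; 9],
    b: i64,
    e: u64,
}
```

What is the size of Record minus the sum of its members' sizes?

g at 0 (size 8, align 8) → ends 8
d at 8 (size 1, align 1) → ends 9
pad 1 to align 2 for c
c at 10 (size 2, align 2) → ends 12
pad 4 to align 8 for f
f at 16 (size 8, align 8) → ends 24
h at 24 (size 4, align 4) → ends 28
a at 28 (size 36, align 4) → ends 64
b at 64 (size 8, align 8) → ends 72
e at 72 (size 8, align 8) → ends 80
total 80 bytes, alignment 8
data bytes 75, size 80 → padding 5

5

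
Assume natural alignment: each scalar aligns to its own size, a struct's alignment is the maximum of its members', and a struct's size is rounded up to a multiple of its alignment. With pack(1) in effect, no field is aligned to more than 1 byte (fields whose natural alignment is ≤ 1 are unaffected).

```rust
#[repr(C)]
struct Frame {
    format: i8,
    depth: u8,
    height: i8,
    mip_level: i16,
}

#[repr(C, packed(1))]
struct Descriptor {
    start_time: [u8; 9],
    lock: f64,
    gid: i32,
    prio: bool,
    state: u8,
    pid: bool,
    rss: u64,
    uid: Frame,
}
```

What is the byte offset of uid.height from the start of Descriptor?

34

Frame: @0: format [1B, align 1] → 1; @1: depth [1B, align 1] → 2; @2: height [1B, align 1] → 3; +1 pad (align 2); @4: mip_level [2B, align 2] → 6; size 6, align 2
@0: start_time [9B, align 1] → 9
@9: lock [8B, align 1] → 17
@17: gid [4B, align 1] → 21
@21: prio [1B, align 1] → 22
@22: state [1B, align 1] → 23
@23: pid [1B, align 1] → 24
@24: rss [8B, align 1] → 32
@32: uid [6B, align 1] → 38
within Frame: height at 2
32 + 2 = 34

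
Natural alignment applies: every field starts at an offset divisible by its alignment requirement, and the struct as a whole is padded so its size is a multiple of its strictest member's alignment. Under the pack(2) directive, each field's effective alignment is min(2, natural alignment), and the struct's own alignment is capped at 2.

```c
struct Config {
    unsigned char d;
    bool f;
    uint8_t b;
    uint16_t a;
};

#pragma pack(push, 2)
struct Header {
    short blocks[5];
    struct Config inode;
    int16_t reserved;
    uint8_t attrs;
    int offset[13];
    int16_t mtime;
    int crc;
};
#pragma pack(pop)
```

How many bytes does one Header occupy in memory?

78

Config: @0: d [1B, align 1] → 1; @1: f [1B, align 1] → 2; @2: b [1B, align 1] → 3; +1 pad (align 2); @4: a [2B, align 2] → 6; size 6, align 2
@0: blocks [10B, align 2] → 10
@10: inode [6B, align 2] → 16
@16: reserved [2B, align 2] → 18
@18: attrs [1B, align 1] → 19
+1 pad (align 2)
@20: offset [52B, align 2] → 72
@72: mtime [2B, align 2] → 74
@74: crc [4B, align 2] → 78
size 78, align 2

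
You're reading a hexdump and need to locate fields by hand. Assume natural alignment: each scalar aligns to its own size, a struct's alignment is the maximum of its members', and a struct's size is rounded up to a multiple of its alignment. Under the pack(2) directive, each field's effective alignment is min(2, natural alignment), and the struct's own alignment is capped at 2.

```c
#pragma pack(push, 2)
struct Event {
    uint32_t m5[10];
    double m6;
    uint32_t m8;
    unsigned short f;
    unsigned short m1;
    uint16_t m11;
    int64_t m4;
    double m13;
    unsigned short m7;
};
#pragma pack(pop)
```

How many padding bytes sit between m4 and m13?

@0: m5 [40B, align 2] → 40
@40: m6 [8B, align 2] → 48
@48: m8 [4B, align 2] → 52
@52: f [2B, align 2] → 54
@54: m1 [2B, align 2] → 56
@56: m11 [2B, align 2] → 58
@58: m4 [8B, align 2] → 66
@66: m13 [8B, align 2] → 74

0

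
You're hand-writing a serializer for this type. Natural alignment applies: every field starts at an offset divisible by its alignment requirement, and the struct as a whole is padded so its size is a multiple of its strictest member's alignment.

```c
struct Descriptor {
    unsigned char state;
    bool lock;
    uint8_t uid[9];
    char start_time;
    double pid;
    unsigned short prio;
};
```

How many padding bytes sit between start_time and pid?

4

@0: state [1B, align 1] → 1
@1: lock [1B, align 1] → 2
@2: uid [9B, align 1] → 11
@11: start_time [1B, align 1] → 12
+4 pad (align 8)
@16: pid [8B, align 8] → 24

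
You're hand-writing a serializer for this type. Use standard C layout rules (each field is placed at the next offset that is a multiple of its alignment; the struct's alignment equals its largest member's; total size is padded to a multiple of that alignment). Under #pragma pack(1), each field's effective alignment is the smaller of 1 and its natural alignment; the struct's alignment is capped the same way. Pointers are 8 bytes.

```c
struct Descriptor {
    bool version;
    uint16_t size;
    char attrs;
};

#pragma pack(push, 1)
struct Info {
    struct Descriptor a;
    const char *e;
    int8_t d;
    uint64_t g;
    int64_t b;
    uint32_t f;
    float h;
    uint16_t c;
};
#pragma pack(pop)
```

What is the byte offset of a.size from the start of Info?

Descriptor: version at 0 (size 1, align 1) → ends 1; pad 1 to align 2 for size; size at 2 (size 2, align 2) → ends 4; attrs at 4 (size 1, align 1) → ends 5; tail pad 1 to reach multiple of 2; total 6 bytes, alignment 2
a at 0 (size 6, align 1) → ends 6
within Descriptor: size at 2
0 + 2 = 2

2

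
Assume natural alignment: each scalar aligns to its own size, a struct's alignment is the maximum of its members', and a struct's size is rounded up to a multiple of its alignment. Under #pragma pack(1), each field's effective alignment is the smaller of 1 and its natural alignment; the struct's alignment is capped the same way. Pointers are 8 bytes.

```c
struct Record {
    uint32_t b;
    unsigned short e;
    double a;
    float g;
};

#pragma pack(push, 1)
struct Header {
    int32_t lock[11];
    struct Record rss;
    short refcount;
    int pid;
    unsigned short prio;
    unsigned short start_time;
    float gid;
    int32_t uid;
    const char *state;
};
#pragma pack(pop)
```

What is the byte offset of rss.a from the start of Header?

Record: @0: b [4B, align 4] → 4; @4: e [2B, align 2] → 6; +2 pad (align 8); @8: a [8B, align 8] → 16; @16: g [4B, align 4] → 20; +4 tail pad (align 8); size 24, align 8
@0: lock [44B, align 1] → 44
@44: rss [24B, align 1] → 68
within Record: a at 8
44 + 8 = 52

52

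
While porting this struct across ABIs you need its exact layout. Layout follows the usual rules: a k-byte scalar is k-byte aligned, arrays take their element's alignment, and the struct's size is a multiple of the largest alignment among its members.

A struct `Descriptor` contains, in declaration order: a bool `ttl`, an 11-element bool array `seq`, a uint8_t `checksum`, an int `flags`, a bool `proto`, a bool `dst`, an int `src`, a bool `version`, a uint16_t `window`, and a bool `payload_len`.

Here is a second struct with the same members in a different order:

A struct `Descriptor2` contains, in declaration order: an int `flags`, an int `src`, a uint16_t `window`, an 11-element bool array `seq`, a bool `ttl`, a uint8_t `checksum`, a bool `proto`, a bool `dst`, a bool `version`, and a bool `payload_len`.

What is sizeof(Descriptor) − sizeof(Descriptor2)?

0..1  ttl  (1B, 1-aligned)
1..12  seq  (11B, 1-aligned)
12..13  checksum  (1B, 1-aligned)
13..16  -- padding (3B)
16..20  flags  (4B, 4-aligned)
20..21  proto  (1B, 1-aligned)
21..22  dst  (1B, 1-aligned)
22..24  -- padding (2B)
24..28  src  (4B, 4-aligned)
28..29  version  (1B, 1-aligned)
29..30  -- padding (1B)
30..32  window  (2B, 2-aligned)
32..33  payload_len  (1B, 1-aligned)
33..36  -- tail padding (3B)
sizeof = 36, alignof = 4
— Descriptor2 —
0..4  flags  (4B, 4-aligned)
4..8  src  (4B, 4-aligned)
8..10  window  (2B, 2-aligned)
10..21  seq  (11B, 1-aligned)
21..22  ttl  (1B, 1-aligned)
22..23  checksum  (1B, 1-aligned)
23..24  proto  (1B, 1-aligned)
24..25  dst  (1B, 1-aligned)
25..26  version  (1B, 1-aligned)
26..27  payload_len  (1B, 1-aligned)
27..28  -- tail padding (1B)
sizeof = 28, alignof = 4
36 − 28 = 8

8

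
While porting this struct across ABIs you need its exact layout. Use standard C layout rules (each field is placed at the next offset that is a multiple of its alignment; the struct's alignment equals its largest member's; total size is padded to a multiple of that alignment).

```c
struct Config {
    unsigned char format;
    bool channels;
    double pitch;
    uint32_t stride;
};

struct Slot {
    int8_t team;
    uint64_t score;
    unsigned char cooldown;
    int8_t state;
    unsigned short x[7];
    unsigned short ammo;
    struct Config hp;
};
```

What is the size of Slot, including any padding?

64

Config: format at 0 (size 1, align 1) → ends 1; channels at 1 (size 1, align 1) → ends 2; pad 6 to align 8 for pitch; pitch at 8 (size 8, align 8) → ends 16; stride at 16 (size 4, align 4) → ends 20; tail pad 4 to reach multiple of 8; total 24 bytes, alignment 8
team at 0 (size 1, align 1) → ends 1
pad 7 to align 8 for score
score at 8 (size 8, align 8) → ends 16
cooldown at 16 (size 1, align 1) → ends 17
state at 17 (size 1, align 1) → ends 18
x at 18 (size 14, align 2) → ends 32
ammo at 32 (size 2, align 2) → ends 34
pad 6 to align 8 for hp
hp at 40 (size 24, align 8) → ends 64
total 64 bytes, alignment 8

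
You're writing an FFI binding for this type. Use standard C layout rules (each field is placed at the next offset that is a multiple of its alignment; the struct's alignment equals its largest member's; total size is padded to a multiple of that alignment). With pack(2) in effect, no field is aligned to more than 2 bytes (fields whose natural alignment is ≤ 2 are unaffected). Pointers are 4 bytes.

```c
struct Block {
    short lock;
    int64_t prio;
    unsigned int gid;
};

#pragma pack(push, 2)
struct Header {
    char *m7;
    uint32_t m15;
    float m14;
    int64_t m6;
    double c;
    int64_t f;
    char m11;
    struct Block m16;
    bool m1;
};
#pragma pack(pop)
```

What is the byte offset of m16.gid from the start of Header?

Block: @0: lock [2B, align 2] → 2; +6 pad (align 8); @8: prio [8B, align 8] → 16; @16: gid [4B, align 4] → 20; +4 tail pad (align 8); size 24, align 8
@0: m7 [4B, align 2] → 4
@4: m15 [4B, align 2] → 8
@8: m14 [4B, align 2] → 12
@12: m6 [8B, align 2] → 20
@20: c [8B, align 2] → 28
@28: f [8B, align 2] → 36
@36: m11 [1B, align 1] → 37
+1 pad (align 2)
@38: m16 [24B, align 2] → 62
within Block: gid at 16
38 + 16 = 54

54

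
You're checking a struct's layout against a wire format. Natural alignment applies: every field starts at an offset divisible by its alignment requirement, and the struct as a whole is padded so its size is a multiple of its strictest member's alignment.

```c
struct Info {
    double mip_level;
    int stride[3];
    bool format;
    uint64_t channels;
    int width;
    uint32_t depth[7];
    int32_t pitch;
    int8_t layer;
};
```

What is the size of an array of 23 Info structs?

1656

mip_level at 0 (size 8, align 8) → ends 8
stride at 8 (size 12, align 4) → ends 20
format at 20 (size 1, align 1) → ends 21
pad 3 to align 8 for channels
channels at 24 (size 8, align 8) → ends 32
width at 32 (size 4, align 4) → ends 36
depth at 36 (size 28, align 4) → ends 64
pitch at 64 (size 4, align 4) → ends 68
layer at 68 (size 1, align 1) → ends 69
tail pad 3 to reach multiple of 8
total 72 bytes, alignment 8
array of 23: 23 × 72 = 1656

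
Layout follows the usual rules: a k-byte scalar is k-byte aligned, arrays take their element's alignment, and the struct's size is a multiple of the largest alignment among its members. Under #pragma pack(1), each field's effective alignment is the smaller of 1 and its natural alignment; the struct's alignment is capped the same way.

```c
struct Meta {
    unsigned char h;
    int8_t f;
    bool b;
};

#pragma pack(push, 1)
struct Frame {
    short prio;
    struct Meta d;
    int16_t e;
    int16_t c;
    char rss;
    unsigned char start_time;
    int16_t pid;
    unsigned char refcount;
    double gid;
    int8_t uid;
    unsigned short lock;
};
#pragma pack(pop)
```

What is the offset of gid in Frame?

Meta: @0: h [1B, align 1] → 1; @1: f [1B, align 1] → 2; @2: b [1B, align 1] → 3; size 3, align 1
@0: prio [2B, align 1] → 2
@2: d [3B, align 1] → 5
@5: e [2B, align 1] → 7
@7: c [2B, align 1] → 9
@9: rss [1B, align 1] → 10
@10: start_time [1B, align 1] → 11
@11: pid [2B, align 1] → 13
@13: refcount [1B, align 1] → 14
@14: gid [8B, align 1] → 22

14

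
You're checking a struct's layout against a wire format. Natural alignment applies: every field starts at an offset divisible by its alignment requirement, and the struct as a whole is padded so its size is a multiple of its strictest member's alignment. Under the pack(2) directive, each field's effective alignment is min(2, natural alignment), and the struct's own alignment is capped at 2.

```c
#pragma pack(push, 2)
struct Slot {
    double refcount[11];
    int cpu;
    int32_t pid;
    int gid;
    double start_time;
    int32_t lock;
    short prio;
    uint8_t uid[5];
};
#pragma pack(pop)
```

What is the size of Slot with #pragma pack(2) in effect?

120

0..88  refcount  (88B, 2-aligned)
88..92  cpu  (4B, 2-aligned)
92..96  pid  (4B, 2-aligned)
96..100  gid  (4B, 2-aligned)
100..108  start_time  (8B, 2-aligned)
108..112  lock  (4B, 2-aligned)
112..114  prio  (2B, 2-aligned)
114..119  uid  (5B, 1-aligned)
119..120  -- tail padding (1B)
sizeof = 120, alignof = 2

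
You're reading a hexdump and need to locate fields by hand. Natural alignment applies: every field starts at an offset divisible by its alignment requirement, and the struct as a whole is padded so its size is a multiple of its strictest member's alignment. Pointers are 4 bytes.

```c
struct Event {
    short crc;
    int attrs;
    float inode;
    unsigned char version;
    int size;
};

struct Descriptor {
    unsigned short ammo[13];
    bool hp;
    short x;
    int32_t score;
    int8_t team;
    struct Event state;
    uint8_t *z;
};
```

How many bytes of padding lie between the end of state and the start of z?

Event: @0: crc [2B, align 2] → 2; +2 pad (align 4); @4: attrs [4B, align 4] → 8; @8: inode [4B, align 4] → 12; @12: version [1B, align 1] → 13; +3 pad (align 4); @16: size [4B, align 4] → 20; size 20, align 4
@0: ammo [26B, align 2] → 26
@26: hp [1B, align 1] → 27
+1 pad (align 2)
@28: x [2B, align 2] → 30
+2 pad (align 4)
@32: score [4B, align 4] → 36
@36: team [1B, align 1] → 37
+3 pad (align 4)
@40: state [20B, align 4] → 60
@60: z [4B, align 4] → 64

0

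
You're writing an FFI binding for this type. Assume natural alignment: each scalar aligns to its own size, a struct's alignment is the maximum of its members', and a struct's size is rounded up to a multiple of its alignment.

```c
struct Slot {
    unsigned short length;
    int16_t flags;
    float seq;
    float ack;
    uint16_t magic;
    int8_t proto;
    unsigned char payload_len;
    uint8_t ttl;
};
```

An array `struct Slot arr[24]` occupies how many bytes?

@0: length [2B, align 2] → 2
@2: flags [2B, align 2] → 4
@4: seq [4B, align 4] → 8
@8: ack [4B, align 4] → 12
@12: magic [2B, align 2] → 14
@14: proto [1B, align 1] → 15
@15: payload_len [1B, align 1] → 16
@16: ttl [1B, align 1] → 17
+3 tail pad (align 4)
size 20, align 4
array of 24: 24 × 20 = 480

480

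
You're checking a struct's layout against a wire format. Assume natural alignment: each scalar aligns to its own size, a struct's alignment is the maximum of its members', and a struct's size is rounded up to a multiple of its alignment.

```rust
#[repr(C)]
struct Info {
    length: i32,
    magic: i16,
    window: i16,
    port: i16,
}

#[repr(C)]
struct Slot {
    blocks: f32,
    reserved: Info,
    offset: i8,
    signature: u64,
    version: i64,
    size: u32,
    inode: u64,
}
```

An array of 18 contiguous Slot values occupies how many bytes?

1008

Info: 0..4  length  (4B, 4-aligned); 4..6  magic  (2B, 2-aligned); 6..8  window  (2B, 2-aligned); 8..10  port  (2B, 2-aligned); 10..12  -- tail padding (2B); sizeof = 12, alignof = 4
0..4  blocks  (4B, 4-aligned)
4..16  reserved  (12B, 4-aligned)
16..17  offset  (1B, 1-aligned)
17..24  -- padding (7B)
24..32  signature  (8B, 8-aligned)
32..40  version  (8B, 8-aligned)
40..44  size  (4B, 4-aligned)
44..48  -- padding (4B)
48..56  inode  (8B, 8-aligned)
sizeof = 56, alignof = 8
array of 18: 18 × 56 = 1008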